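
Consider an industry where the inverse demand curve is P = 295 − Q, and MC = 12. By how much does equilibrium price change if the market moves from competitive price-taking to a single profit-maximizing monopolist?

P rises by 141.5

Perfect competition: P = MC = 12, so 295 − Q = 12 and Q = 283.
The monopolist equates marginal revenue to marginal cost: 295 − 2Q = 12, so Q = 141.5. From demand, P = 153.5.
Change in equilibrium price: 153.5 − 12 = 141.5.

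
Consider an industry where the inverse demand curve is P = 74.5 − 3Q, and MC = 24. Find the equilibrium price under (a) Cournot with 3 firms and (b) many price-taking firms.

With 3 symmetric Cournot firms, each firm's FOC gives 74.5 − 12q = 24, so q = 101/24, Q = 3·101/24 = 12.625, and P = 36.625.
Perfect competition: P = MC = 24, so 74.5 − 3Q = 24 and Q = 101/6.

Cournot: P = 36.625; Competition: P = 24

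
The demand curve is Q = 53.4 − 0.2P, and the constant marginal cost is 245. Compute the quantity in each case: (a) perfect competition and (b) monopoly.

Inverting demand: P = 267 − 5Q.
Competitive firms price at marginal cost: P = 245, giving Q = 4.4.
A monopolist chooses Q where MR = MC. MR = 267 − 10Q; setting this equal to 245 gives Q = 2.2 and P = 256.

Competition: Q = 4.4; Monopoly: Q = 2.2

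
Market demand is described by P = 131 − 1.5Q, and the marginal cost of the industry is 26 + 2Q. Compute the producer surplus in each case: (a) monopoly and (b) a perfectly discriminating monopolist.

A monopolist chooses Q where MR = MC. MR = 131 − 3Q; setting this equal to 26 + 2Q gives Q = 21 and P = 99.5.
PS = P·Q − VC(Q) = 99.5·21 − (26·21 + ½·2·21²) = 1102.5.
With perfect price discrimination, output is the efficient level Q = 30 (where demand meets MC), but every buyer pays their willingness to pay: CS = 0 and PS = total surplus.
PS = ½·(131 − 26)·30 = 1575.

Monopoly: PS = 1102.5; Perfect PD: PS = 1575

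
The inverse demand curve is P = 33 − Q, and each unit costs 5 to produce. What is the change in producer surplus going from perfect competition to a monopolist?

PS rises by 196

Perfect competition: P = MC = 5, so 33 − Q = 5 and Q = 28.
PS = (5 − 5)·28 = 0.
Monopoly sets MR = MC: 33 − 2Q = 5 ⇒ Q = 14, P = 33 − 14 = 19.
PS = (19 − 5)·14 = 196.
Change in producer surplus: 196 − 0 = 196.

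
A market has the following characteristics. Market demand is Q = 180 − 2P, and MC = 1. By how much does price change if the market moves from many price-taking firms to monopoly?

Inverting demand: P = 90 − 0.5Q.
Competitive firms price at marginal cost: P = 1, giving Q = 178.
Monopoly sets MR = MC: 90 − Q = 1 ⇒ Q = 89, P = 90 − 0.5·89 = 45.5.
Change in price: 45.5 − 1 = 44.5.

P rises by 44.5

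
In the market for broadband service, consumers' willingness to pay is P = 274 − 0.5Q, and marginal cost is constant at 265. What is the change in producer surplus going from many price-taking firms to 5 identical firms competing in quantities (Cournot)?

Producer surplus rises by 22.5

Perfect competition: P = MC = 265, so 274 − 0.5Q = 265 and Q = 18.
PS = (265 − 265)·18 = 0.
Cournot with 5 identical firms: the symmetric best-response condition is 274 − 3q = 265. Each firm produces q = 3, total output Q = 15, price P = 266.5.
PS = (266.5 − 265)·15 = 22.5.
Change in producer surplus: 22.5 − 0 = 22.5.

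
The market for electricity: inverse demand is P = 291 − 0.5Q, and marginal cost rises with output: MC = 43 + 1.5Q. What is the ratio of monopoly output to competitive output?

Q_m/Q_c = 0.8

A monopolist chooses Q where MR = MC. MR = 291 − Q; setting this equal to 43 + 1.5Q gives Q = 99.2 and P = 241.4.
Under competition P = MC: 291 − 0.5Q = 43 + 1.5Q ⇒ Q = 124, P = 229.
Ratio Q_m/Q_c = 99.2/124 = 0.8.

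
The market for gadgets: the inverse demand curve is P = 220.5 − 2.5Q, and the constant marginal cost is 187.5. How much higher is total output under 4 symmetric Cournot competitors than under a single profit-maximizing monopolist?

A monopolist chooses Q where MR = MC. MR = 220.5 − 5Q; setting this equal to 187.5 gives Q = 6.6 and P = 204.
Cournot with 4 identical firms: the symmetric best-response condition is 220.5 − 12.5q = 187.5. Each firm produces q = 2.64, total output Q = 10.56, price P = 194.1.
Change in total output: 10.56 − 6.6 = 3.96.

Total output rises by 3.96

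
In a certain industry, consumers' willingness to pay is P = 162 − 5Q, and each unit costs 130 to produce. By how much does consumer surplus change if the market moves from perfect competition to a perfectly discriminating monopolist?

Consumer surplus falls by 102.4

Under competition P = MC = 130, so Q = (162 − 130)/5 = 6.4.
CS = ½·(162 − 130)·6.4 = 102.4.
Under first-degree price discrimination the firm charges each unit its demand price and produces up to where P = MC, i.e. Q = 6.4. Consumer surplus is zero; producer surplus equals total surplus.
CS = 0.
Change in consumer surplus: 0 − 102.4 = −102.4.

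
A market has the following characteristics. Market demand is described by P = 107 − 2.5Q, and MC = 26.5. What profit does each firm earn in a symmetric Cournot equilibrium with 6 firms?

In a 6-firm Cournot equilibrium, symmetry and the first-order condition give q = (107 − 26.5)/(17.5) = 4.6. So Q = 27.6 and P = 38.
Each firm's profit = (38 − 26.5)·4.6 = 52.9.

π_i = 52.9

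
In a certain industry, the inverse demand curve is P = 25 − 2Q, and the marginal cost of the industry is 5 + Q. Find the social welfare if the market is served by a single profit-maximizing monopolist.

TS = 56

A monopolist chooses Q where MR = MC. MR = 25 − 4Q; setting this equal to 5 + Q gives Q = 4 and P = 17.
CS = ½·(25 − 17)·4 = 16; PS = (17·4 − 5·4 − ½·1·4²) = 40; TS = 56.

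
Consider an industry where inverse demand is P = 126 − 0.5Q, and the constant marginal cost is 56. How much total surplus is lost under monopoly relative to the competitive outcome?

Under competition P = MC = 56, so Q = (126 − 56)/0.5 = 140.
The monopolist equates marginal revenue to marginal cost: 126 − Q = 56, so Q = 70. From demand, P = 91.
DWL is the triangle between Q = 70 and Q = 140: ½·(140 − 70)·(91 − 56) = 1225.

DWL = 1225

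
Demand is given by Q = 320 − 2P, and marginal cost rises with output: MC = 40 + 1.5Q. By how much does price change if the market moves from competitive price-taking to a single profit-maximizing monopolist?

Inverting demand: P = 160 − 0.5Q.
Under competition P = MC: 160 − 0.5Q = 40 + 1.5Q ⇒ Q = 60, P = 130.
Monopoly sets MR = MC: 160 − Q = 40 + 1.5Q ⇒ Q = 48, P = 160 − 0.5·48 = 136.
Change in price: 136 − 130 = 6.

Price rises by 6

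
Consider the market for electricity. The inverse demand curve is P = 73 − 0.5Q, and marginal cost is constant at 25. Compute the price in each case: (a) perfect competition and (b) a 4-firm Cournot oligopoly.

Competition: P = 25; Cournot: P = 34.6

Under competition P = MC = 25, so Q = (73 − 25)/0.5 = 96.
In a 4-firm Cournot equilibrium, symmetry and the first-order condition give q = (73 − 25)/(2.5) = 19.2. So Q = 76.8 and P = 34.6.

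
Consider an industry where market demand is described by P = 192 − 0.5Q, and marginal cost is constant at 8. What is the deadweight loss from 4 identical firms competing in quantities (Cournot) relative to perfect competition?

Perfect competition: P = MC = 8, so 192 − 0.5Q = 8 and Q = 368.
With 4 symmetric Cournot firms, each firm's FOC gives 192 − 2.5q = 8, so q = 73.6, Q = 4·73.6 = 294.4, and P = 44.8.
DWL is the triangle between Q = 294.4 and Q = 368: ½·(368 − 294.4)·(44.8 − 8) = 1354.24.

DWL = 1354.24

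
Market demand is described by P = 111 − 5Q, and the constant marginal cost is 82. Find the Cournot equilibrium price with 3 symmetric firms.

In a 3-firm Cournot equilibrium, symmetry and the first-order condition give q = (111 − 82)/(20) = 1.45. So Q = 4.35 and P = 89.25.

P = 89.25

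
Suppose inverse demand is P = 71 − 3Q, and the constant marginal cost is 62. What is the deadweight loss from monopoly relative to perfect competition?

Under competition P = MC = 62, so Q = (71 − 62)/3 = 3.
A monopolist chooses Q where MR = MC. MR = 71 − 6Q; setting this equal to 62 gives Q = 1.5 and P = 66.5.
DWL is the triangle between Q = 1.5 and Q = 3: ½·(3 − 1.5)·(66.5 − 62) = 3.375.

DWL = 3.375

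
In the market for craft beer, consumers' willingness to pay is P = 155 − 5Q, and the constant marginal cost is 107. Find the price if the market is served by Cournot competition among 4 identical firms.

With 4 symmetric Cournot firms, each firm's FOC gives 155 − 25q = 107, so q = 1.92, Q = 4·1.92 = 7.68, and P = 116.6.

P = 116.6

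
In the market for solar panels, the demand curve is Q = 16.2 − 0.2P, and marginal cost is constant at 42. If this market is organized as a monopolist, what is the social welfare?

TS = 114.075

Inverting demand: P = 81 − 5Q.
Monopoly sets MR = MC: 81 − 10Q = 42 ⇒ Q = 3.9, P = 81 − 5·3.9 = 61.5.
CS = ½·(81 − 61.5)·3.9 = 38.025; PS = (61.5 − 42)·3.9 = 76.05; TS = 114.075.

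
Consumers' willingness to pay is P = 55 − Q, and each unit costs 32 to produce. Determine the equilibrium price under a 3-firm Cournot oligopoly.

P = 37.75

In a 3-firm Cournot equilibrium, symmetry and the first-order condition give q = (55 − 32)/(4) = 5.75. So Q = 17.25 and P = 37.75.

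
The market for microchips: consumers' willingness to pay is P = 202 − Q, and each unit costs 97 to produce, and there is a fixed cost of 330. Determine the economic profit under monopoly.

Profit = 2426.25

Monopoly sets MR = MC: 202 − 2Q = 97 ⇒ Q = 52.5, P = 202 − 52.5 = 149.5.
Profit = (149.5 − 97)·52.5 − 330 = 2426.25.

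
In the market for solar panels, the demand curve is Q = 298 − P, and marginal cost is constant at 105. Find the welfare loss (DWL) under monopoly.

DWL = 4656.125

Inverting demand: P = 298 − Q.
Perfect competition: P = MC = 105, so 298 − Q = 105 and Q = 193.
A monopolist chooses Q where MR = MC. MR = 298 − 2Q; setting this equal to 105 gives Q = 96.5 and P = 201.5.
DWL is the triangle between Q = 96.5 and Q = 193: ½·(193 − 96.5)·(201.5 − 105) = 4656.125.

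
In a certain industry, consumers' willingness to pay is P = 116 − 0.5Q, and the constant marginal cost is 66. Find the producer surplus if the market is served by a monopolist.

A monopolist chooses Q where MR = MC. MR = 116 − Q; setting this equal to 66 gives Q = 50 and P = 91.
PS = (91 − 66)·50 = 1250.

PS = 1250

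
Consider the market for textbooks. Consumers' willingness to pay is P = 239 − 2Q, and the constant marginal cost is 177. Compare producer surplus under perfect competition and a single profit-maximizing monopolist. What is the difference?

PS rises by 480.5

Competitive firms price at marginal cost: P = 177, giving Q = 31.
PS = (177 − 177)·31 = 0.
A monopolist chooses Q where MR = MC. MR = 239 − 4Q; setting this equal to 177 gives Q = 15.5 and P = 208.
PS = (208 − 177)·15.5 = 480.5.
Change in producer surplus: 480.5 − 0 = 480.5.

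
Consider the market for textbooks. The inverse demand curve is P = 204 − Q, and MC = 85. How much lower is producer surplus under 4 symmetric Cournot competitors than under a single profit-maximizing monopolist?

A monopolist chooses Q where MR = MC. MR = 204 − 2Q; setting this equal to 85 gives Q = 59.5 and P = 144.5.
PS = (144.5 − 85)·59.5 = 3540.25.
In a 4-firm Cournot equilibrium, symmetry and the first-order condition give q = (204 − 85)/(5) = 23.8. So Q = 95.2 and P = 108.8.
PS = (108.8 − 85)·95.2 = 2265.76.
Change in producer surplus: 2265.76 − 3540.25 = −1274.49.

PS falls by 1274.49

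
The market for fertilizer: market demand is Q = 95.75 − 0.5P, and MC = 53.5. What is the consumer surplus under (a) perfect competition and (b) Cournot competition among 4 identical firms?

Competition: CS = 4761; Cournot: CS = 3047.04

Inverting demand: P = 191.5 − 2Q.
Under competition P = MC = 53.5, so Q = (191.5 − 53.5)/2 = 69.
CS = ½·(191.5 − 53.5)·69 = 4761.
Cournot with 4 identical firms: the symmetric best-response condition is 191.5 − 10q = 53.5. Each firm produces q = 13.8, total output Q = 55.2, price P = 81.1.
CS = ½·(191.5 − 81.1)·55.2 = 3047.04.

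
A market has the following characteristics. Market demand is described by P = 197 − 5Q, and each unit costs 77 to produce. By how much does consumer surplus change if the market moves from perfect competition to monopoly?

Consumer surplus falls by 1080

Competitive firms price at marginal cost: P = 77, giving Q = 24.
CS = ½·(197 − 77)·24 = 1440.
Monopoly sets MR = MC: 197 − 10Q = 77 ⇒ Q = 12, P = 197 − 5·12 = 137.
CS = ½·(197 − 137)·12 = 360.
Change in consumer surplus: 360 − 1440 = −1080.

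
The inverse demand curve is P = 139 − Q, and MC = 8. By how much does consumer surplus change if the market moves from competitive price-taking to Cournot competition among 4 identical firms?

Competitive firms price at marginal cost: P = 8, giving Q = 131.
CS = ½·(139 − 8)·131 = 8580.5.
In a 4-firm Cournot equilibrium, symmetry and the first-order condition give q = (139 − 8)/(5) = 26.2. So Q = 104.8 and P = 34.2.
CS = ½·(139 − 34.2)·104.8 = 5491.52.
Change in consumer surplus: 5491.52 − 8580.5 = −3088.98.

CS falls by 3088.98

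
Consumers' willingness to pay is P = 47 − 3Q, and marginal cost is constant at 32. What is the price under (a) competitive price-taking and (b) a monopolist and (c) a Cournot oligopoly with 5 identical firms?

Competition: P = 32; Monopoly: P = 39.5; Cournot: P = 34.5

Competitive firms price at marginal cost: P = 32, giving Q = 5.
Monopoly sets MR = MC: 47 − 6Q = 32 ⇒ Q = 2.5, P = 47 − 3·2.5 = 39.5.
In a 5-firm Cournot equilibrium, symmetry and the first-order condition give q = (47 − 32)/(18) = 5/6. So Q = 25/6 and P = 34.5.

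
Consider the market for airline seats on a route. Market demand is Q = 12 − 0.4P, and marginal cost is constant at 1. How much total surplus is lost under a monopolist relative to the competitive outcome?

Inverting demand: P = 30 − 2.5Q.
Competitive firms price at marginal cost: P = 1, giving Q = 11.6.
A monopolist chooses Q where MR = MC. MR = 30 − 5Q; setting this equal to 1 gives Q = 5.8 and P = 15.5.
DWL is the triangle between Q = 5.8 and Q = 11.6: ½·(11.6 − 5.8)·(15.5 − 1) = 42.05.

DWL = 42.05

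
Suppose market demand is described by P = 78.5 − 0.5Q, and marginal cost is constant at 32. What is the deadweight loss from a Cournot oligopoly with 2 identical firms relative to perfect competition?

Under competition P = MC = 32, so Q = (78.5 − 32)/0.5 = 93.
With 2 symmetric Cournot firms, each firm's FOC gives 78.5 − 1.5q = 32, so q = 31, Q = 2·31 = 62, and P = 47.5.
DWL is the triangle between Q = 62 and Q = 93: ½·(93 − 62)·(47.5 − 32) = 240.25.

DWL = 240.25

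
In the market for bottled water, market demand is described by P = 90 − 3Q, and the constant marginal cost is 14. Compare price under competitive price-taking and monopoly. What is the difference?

Competitive firms price at marginal cost: P = 14, giving Q = 76/3.
The monopolist equates marginal revenue to marginal cost: 90 − 6Q = 14, so Q = 38/3. From demand, P = 52.
Change in price: 52 − 14 = 38.

Price rises by 38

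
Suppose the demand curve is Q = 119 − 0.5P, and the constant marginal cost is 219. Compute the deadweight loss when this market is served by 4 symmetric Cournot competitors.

DWL = 3.61

Inverting demand: P = 238 − 2Q.
Competitive firms price at marginal cost: P = 219, giving Q = 9.5.
With 4 symmetric Cournot firms, each firm's FOC gives 238 − 10q = 219, so q = 1.9, Q = 4·1.9 = 7.6, and P = 222.8.
DWL is the triangle between Q = 7.6 and Q = 9.5: ½·(9.5 − 7.6)·(222.8 − 219) = 3.61.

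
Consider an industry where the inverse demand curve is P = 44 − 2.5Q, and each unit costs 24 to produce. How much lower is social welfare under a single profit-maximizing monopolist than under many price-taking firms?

Social welfare falls by 20

Competitive firms price at marginal cost: P = 24, giving Q = 8.
CS = ½·(44 − 24)·8 = 80; PS = (24 − 24)·8 = 0; TS = 80.
Monopoly sets MR = MC: 44 − 5Q = 24 ⇒ Q = 4, P = 44 − 2.5·4 = 34.
CS = ½·(44 − 34)·4 = 20; PS = (34 − 24)·4 = 40; TS = 60.
Change in social welfare: 60 − 80 = −20.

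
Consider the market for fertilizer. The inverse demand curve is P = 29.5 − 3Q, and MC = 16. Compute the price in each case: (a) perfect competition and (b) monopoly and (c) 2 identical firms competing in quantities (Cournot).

Under competition P = MC = 16, so Q = (29.5 − 16)/3 = 4.5.
Monopoly sets MR = MC: 29.5 − 6Q = 16 ⇒ Q = 2.25, P = 29.5 − 3·2.25 = 22.75.
In a 2-firm Cournot equilibrium, symmetry and the first-order condition give q = (29.5 − 16)/(9) = 1.5. So Q = 3 and P = 20.5.

Competition: P = 16; Monopoly: P = 22.75; Cournot: P = 20.5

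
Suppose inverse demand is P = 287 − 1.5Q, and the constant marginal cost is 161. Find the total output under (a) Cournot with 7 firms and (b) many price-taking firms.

Cournot: Q = 73.5; Competition: Q = 84

Cournot with 7 identical firms: the symmetric best-response condition is 287 − 12q = 161. Each firm produces q = 10.5, total output Q = 73.5, price P = 176.75.
Competitive firms price at marginal cost: P = 161, giving Q = 84.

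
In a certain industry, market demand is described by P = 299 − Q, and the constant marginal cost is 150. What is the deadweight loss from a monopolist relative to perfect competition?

Under competition P = MC = 150, so Q = (299 − 150)/1 = 149.
The monopolist equates marginal revenue to marginal cost: 299 − 2Q = 150, so Q = 74.5. From demand, P = 224.5.
DWL is the triangle between Q = 74.5 and Q = 149: ½·(149 − 74.5)·(224.5 − 150) = 2775.125.

DWL = 2775.125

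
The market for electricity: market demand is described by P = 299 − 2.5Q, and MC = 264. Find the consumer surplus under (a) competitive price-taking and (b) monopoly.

Perfect competition: P = MC = 264, so 299 − 2.5Q = 264 and Q = 14.
CS = ½·(299 − 264)·14 = 245.
A monopolist chooses Q where MR = MC. MR = 299 − 5Q; setting this equal to 264 gives Q = 7 and P = 281.5.
CS = ½·(299 − 281.5)·7 = 61.25.

Competition: CS = 245; Monopoly: CS = 61.25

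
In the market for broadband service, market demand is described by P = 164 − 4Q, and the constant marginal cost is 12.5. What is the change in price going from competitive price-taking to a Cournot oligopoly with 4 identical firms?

Price rises by 30.3

Perfect competition: P = MC = 12.5, so 164 − 4Q = 12.5 and Q = 37.875.
In a 4-firm Cournot equilibrium, symmetry and the first-order condition give q = (164 − 12.5)/(20) = 7.575. So Q = 30.3 and P = 42.8.
Change in price: 42.8 − 12.5 = 30.3.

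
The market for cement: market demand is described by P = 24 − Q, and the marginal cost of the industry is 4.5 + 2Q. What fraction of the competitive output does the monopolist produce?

Q_m/Q_c = 0.75

A monopolist chooses Q where MR = MC. MR = 24 − 2Q; setting this equal to 4.5 + 2Q gives Q = 4.875 and P = 19.125.
Under competition P = MC: 24 − Q = 4.5 + 2Q ⇒ Q = 6.5, P = 17.5.
Ratio Q_m/Q_c = 4.875/6.5 = 0.75.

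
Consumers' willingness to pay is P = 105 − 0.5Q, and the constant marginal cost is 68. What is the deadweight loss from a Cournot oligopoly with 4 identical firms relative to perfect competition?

Competitive firms price at marginal cost: P = 68, giving Q = 74.
With 4 symmetric Cournot firms, each firm's FOC gives 105 − 2.5q = 68, so q = 14.8, Q = 4·14.8 = 59.2, and P = 75.4.
DWL is the triangle between Q = 59.2 and Q = 74: ½·(74 − 59.2)·(75.4 − 68) = 54.76.

DWL = 54.76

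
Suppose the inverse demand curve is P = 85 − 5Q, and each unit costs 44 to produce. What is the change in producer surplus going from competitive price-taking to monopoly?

Producer surplus rises by 84.05

Competitive firms price at marginal cost: P = 44, giving Q = 8.2.
PS = (44 − 44)·8.2 = 0.
A monopolist chooses Q where MR = MC. MR = 85 − 10Q; setting this equal to 44 gives Q = 4.1 and P = 64.5.
PS = (64.5 − 44)·4.1 = 84.05.
Change in producer surplus: 84.05 − 0 = 84.05.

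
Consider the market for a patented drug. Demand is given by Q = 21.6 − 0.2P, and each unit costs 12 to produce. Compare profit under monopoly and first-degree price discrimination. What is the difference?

Profit rises by 460.8

Inverting demand: P = 108 − 5Q.
The monopolist equates marginal revenue to marginal cost: 108 − 10Q = 12, so Q = 9.6. From demand, P = 60.
Profit = (60 − 12)·9.6 = 460.8.
Under first-degree price discrimination the firm charges each unit its demand price and produces up to where P = MC, i.e. Q = 19.2. Consumer surplus is zero; producer surplus equals total surplus.
PS equals the full surplus area, 921.6. Profit = 921.6 = 921.6.
Change in profit: 921.6 − 460.8 = 460.8.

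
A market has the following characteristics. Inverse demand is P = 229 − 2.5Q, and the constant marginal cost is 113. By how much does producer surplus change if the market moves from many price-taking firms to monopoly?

Under competition P = MC = 113, so Q = (229 − 113)/2.5 = 46.4.
PS = (113 − 113)·46.4 = 0.
Monopoly sets MR = MC: 229 − 5Q = 113 ⇒ Q = 23.2, P = 229 − 2.5·23.2 = 171.
PS = (171 − 113)·23.2 = 1345.6.
Change in producer surplus: 1345.6 − 0 = 1345.6.

Producer surplus rises by 1345.6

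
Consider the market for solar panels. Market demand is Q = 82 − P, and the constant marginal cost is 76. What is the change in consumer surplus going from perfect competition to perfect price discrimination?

Inverting demand: P = 82 − Q.
Competitive firms price at marginal cost: P = 76, giving Q = 6.
CS = ½·(82 − 76)·6 = 18.
With perfect price discrimination, output is the efficient level Q = 6 (where demand meets MC), but every buyer pays their willingness to pay: CS = 0 and PS = total surplus.
CS = 0.
Change in consumer surplus: 0 − 18 = −18.

Consumer surplus falls by 18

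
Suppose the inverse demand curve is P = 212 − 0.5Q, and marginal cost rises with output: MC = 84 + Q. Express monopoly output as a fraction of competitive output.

The monopolist equates marginal revenue to marginal cost: 212 − Q = 84 + Q, so Q = 64. From demand, P = 180.
Competitive equilibrium sets price equal to marginal cost: 212 − 0.5Q = 84 + Q, so Q = 256/3 and P = 508/3.
Ratio Q_m/Q_c = 64/(256/3) = 0.75.

Q_m/Q_c = 0.75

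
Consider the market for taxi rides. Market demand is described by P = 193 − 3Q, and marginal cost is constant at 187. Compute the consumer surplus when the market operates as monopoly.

CS = 1.5

A monopolist chooses Q where MR = MC. MR = 193 − 6Q; setting this equal to 187 gives Q = 1 and P = 190.
CS = ½·(193 − 190)·1 = 1.5.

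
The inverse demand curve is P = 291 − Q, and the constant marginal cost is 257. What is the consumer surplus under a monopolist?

CS = 144.5

Monopoly sets MR = MC: 291 − 2Q = 257 ⇒ Q = 17, P = 291 − 17 = 274.
CS = ½·(291 − 274)·17 = 144.5.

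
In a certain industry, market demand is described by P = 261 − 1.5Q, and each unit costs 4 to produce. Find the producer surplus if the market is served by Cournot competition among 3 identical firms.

PS = 8256.125

With 3 symmetric Cournot firms, each firm's FOC gives 261 − 6q = 4, so q = 257/6, Q = 3·257/6 = 128.5, and P = 68.25.
PS = (68.25 − 4)·128.5 = 8256.125.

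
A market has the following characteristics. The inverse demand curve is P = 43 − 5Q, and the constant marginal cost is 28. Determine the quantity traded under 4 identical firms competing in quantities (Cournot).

Q = 2.4

Cournot with 4 identical firms: the symmetric best-response condition is 43 − 25q = 28. Each firm produces q = 0.6, total output Q = 2.4, price P = 31.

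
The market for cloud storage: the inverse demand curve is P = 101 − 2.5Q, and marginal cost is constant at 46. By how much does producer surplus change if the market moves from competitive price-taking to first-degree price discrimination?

Perfect competition: P = MC = 46, so 101 − 2.5Q = 46 and Q = 22.
PS = (46 − 46)·22 = 0.
With perfect price discrimination, output is the efficient level Q = 22 (where demand meets MC), but every buyer pays their willingness to pay: CS = 0 and PS = total surplus.
PS = ½·(101 − 46)·22 = 605.
Change in producer surplus: 605 − 0 = 605.

PS rises by 605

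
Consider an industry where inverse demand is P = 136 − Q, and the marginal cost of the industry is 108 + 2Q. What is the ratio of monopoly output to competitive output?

Q_m/Q_c = 0.75

The monopolist equates marginal revenue to marginal cost: 136 − 2Q = 108 + 2Q, so Q = 7. From demand, P = 129.
Under competition P = MC: 136 − Q = 108 + 2Q ⇒ Q = 28/3, P = 380/3.
Ratio Q_m/Q_c = 7/(28/3) = 0.75.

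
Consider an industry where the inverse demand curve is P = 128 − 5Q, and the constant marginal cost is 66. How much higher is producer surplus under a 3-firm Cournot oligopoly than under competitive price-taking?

Competitive firms price at marginal cost: P = 66, giving Q = 12.4.
PS = (66 − 66)·12.4 = 0.
With 3 symmetric Cournot firms, each firm's FOC gives 128 − 20q = 66, so q = 3.1, Q = 3·3.1 = 9.3, and P = 81.5.
PS = (81.5 − 66)·9.3 = 144.15.
Change in producer surplus: 144.15 − 0 = 144.15.

Producer surplus rises by 144.15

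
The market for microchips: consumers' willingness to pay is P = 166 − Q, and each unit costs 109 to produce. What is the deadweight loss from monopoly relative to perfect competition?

Competitive firms price at marginal cost: P = 109, giving Q = 57.
The monopolist equates marginal revenue to marginal cost: 166 − 2Q = 109, so Q = 28.5. From demand, P = 137.5.
DWL is the triangle between Q = 28.5 and Q = 57: ½·(57 − 28.5)·(137.5 − 109) = 406.125.

DWL = 406.125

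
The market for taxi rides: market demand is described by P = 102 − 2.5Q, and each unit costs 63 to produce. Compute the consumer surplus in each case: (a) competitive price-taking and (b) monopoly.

Competitive firms price at marginal cost: P = 63, giving Q = 15.6.
CS = ½·(102 − 63)·15.6 = 304.2.
The monopolist equates marginal revenue to marginal cost: 102 − 5Q = 63, so Q = 7.8. From demand, P = 82.5.
CS = ½·(102 − 82.5)·7.8 = 76.05.

Competition: CS = 304.2; Monopoly: CS = 76.05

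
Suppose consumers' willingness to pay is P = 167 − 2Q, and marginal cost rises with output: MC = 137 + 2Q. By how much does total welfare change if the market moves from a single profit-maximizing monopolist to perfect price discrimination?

Total welfare rises by 12.5

A monopolist chooses Q where MR = MC. MR = 167 − 4Q; setting this equal to 137 + 2Q gives Q = 5 and P = 157.
CS = ½·(167 − 157)·5 = 25; PS = (157·5 − 137·5 − ½·2·5²) = 75; TS = 100.
A perfectly discriminating monopolist sells every unit with P(Q) ≥ MC(Q), so output equals the competitive quantity Q = 7.5. Each buyer pays their reservation price, so CS = 0 and the firm captures all surplus.
TS = 112.5 (equal to competitive TS).
Change in total welfare: 112.5 − 100 = 12.5.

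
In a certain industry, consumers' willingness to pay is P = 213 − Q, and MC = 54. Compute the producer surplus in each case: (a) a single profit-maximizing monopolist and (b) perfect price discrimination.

Monopoly: PS = 6320.25; Perfect PD: PS = 12640.5

The monopolist equates marginal revenue to marginal cost: 213 − 2Q = 54, so Q = 79.5. From demand, P = 133.5.
PS = (133.5 − 54)·79.5 = 6320.25.
Under first-degree price discrimination the firm charges each unit its demand price and produces up to where P = MC, i.e. Q = 159. Consumer surplus is zero; producer surplus equals total surplus.
PS = ½·(213 − 54)·159 = 12640.5.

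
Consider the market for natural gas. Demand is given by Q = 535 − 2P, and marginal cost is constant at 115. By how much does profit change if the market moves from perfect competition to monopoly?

Profit rises by 11628.125

Inverting demand: P = 267.5 − 0.5Q.
Under competition P = MC = 115, so Q = (267.5 − 115)/0.5 = 305.
Profit = (115 − 115)·305 = 0.
Monopoly sets MR = MC: 267.5 − Q = 115 ⇒ Q = 152.5, P = 267.5 − 0.5·152.5 = 191.25.
Profit = (191.25 − 115)·152.5 = 11628.125.
Change in profit: 11628.125 − 0 = 11628.125.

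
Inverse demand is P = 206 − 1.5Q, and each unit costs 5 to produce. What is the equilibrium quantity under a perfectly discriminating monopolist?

With perfect price discrimination, output is the efficient level Q = 134 (where demand meets MC), but every buyer pays their willingness to pay: CS = 0 and PS = total surplus.

Q = 134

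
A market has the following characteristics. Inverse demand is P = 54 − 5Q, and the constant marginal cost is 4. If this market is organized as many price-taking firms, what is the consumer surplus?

Under competition P = MC = 4, so Q = (54 − 4)/5 = 10.
CS = ½·(54 − 4)·10 = 250.

CS = 250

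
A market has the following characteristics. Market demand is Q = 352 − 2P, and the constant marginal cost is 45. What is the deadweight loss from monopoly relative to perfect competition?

Inverting demand: P = 176 − 0.5Q.
Under competition P = MC = 45, so Q = (176 − 45)/0.5 = 262.
Monopoly sets MR = MC: 176 − Q = 45 ⇒ Q = 131, P = 176 − 0.5·131 = 110.5.
DWL is the triangle between Q = 131 and Q = 262: ½·(262 − 131)·(110.5 − 45) = 4290.25.

DWL = 4290.25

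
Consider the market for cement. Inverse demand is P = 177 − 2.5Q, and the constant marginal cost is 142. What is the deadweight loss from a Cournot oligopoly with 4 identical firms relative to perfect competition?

Competitive firms price at marginal cost: P = 142, giving Q = 14.
In a 4-firm Cournot equilibrium, symmetry and the first-order condition give q = (177 − 142)/(12.5) = 2.8. So Q = 11.2 and P = 149.
DWL is the triangle between Q = 11.2 and Q = 14: ½·(14 − 11.2)·(149 − 142) = 9.8.

DWL = 9.8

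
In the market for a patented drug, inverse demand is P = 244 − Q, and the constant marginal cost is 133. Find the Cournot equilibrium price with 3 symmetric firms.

P = 160.75

Cournot with 3 identical firms: the symmetric best-response condition is 244 − 4q = 133. Each firm produces q = 27.75, total output Q = 83.25, price P = 160.75.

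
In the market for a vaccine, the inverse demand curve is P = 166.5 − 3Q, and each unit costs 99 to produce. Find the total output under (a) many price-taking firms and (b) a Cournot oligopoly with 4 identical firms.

Under competition P = MC = 99, so Q = (166.5 − 99)/3 = 22.5.
Cournot with 4 identical firms: the symmetric best-response condition is 166.5 − 15q = 99. Each firm produces q = 4.5, total output Q = 18, price P = 112.5.

Competition: Q = 22.5; Cournot: Q = 18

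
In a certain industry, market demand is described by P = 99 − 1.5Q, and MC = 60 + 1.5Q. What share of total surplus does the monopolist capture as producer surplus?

PS/TS = 0.75

The monopolist equates marginal revenue to marginal cost: 99 − 3Q = 60 + 1.5Q, so Q = 26/3. From demand, P = 86.
CS = ½·(99 − 86)·26/3 = 169/3.
PS = P·Q − VC(Q) = 86·26/3 − (60·26/3 + ½·1.5·(26/3)²) = 169.
Share captured = PS/TS = 169/(676/3) = 0.75.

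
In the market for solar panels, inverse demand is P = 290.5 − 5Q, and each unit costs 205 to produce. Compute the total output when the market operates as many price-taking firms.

Q = 17.1

Competitive firms price at marginal cost: P = 205, giving Q = 17.1.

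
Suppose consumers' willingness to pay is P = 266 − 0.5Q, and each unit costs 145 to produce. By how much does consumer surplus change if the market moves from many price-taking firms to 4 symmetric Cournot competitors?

Under competition P = MC = 145, so Q = (266 − 145)/0.5 = 242.
CS = ½·(266 − 145)·242 = 14641.
In a 4-firm Cournot equilibrium, symmetry and the first-order condition give q = (266 − 145)/(2.5) = 48.4. So Q = 193.6 and P = 169.2.
CS = ½·(266 − 169.2)·193.6 = 9370.24.
Change in consumer surplus: 9370.24 − 14641 = −5270.76.

CS falls by 5270.76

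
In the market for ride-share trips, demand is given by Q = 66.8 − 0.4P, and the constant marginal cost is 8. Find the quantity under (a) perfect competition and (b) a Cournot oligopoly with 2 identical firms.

Inverting demand: P = 167 − 2.5Q.
Competitive firms price at marginal cost: P = 8, giving Q = 63.6.
In a 2-firm Cournot equilibrium, symmetry and the first-order condition give q = (167 − 8)/(7.5) = 21.2. So Q = 42.4 and P = 61.

Competition: Q = 63.6; Cournot: Q = 42.4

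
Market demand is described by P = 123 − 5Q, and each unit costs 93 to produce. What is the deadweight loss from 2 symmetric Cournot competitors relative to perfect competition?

DWL = 10

Competitive firms price at marginal cost: P = 93, giving Q = 6.
In a 2-firm Cournot equilibrium, symmetry and the first-order condition give q = (123 − 93)/(15) = 2. So Q = 4 and P = 103.
DWL is the triangle between Q = 4 and Q = 6: ½·(6 − 4)·(103 − 93) = 10.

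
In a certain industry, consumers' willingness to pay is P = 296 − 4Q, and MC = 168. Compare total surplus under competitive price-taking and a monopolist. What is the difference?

Total surplus falls by 512

Under competition P = MC = 168, so Q = (296 − 168)/4 = 32.
CS = ½·(296 − 168)·32 = 2048; PS = (168 − 168)·32 = 0; TS = 2048.
Monopoly sets MR = MC: 296 − 8Q = 168 ⇒ Q = 16, P = 296 − 4·16 = 232.
CS = ½·(296 − 232)·16 = 512; PS = (232 − 168)·16 = 1024; TS = 1536.
Change in total surplus: 1536 − 2048 = −512.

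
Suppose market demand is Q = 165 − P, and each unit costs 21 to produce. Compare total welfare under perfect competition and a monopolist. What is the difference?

TS falls by 2592

Inverting demand: P = 165 − Q.
Competitive firms price at marginal cost: P = 21, giving Q = 144.
CS = ½·(165 − 21)·144 = 10368; PS = (21 − 21)·144 = 0; TS = 10368.
A monopolist chooses Q where MR = MC. MR = 165 − 2Q; setting this equal to 21 gives Q = 72 and P = 93.
CS = ½·(165 − 93)·72 = 2592; PS = (93 − 21)·72 = 5184; TS = 7776.
Change in total welfare: 7776 − 10368 = −2592.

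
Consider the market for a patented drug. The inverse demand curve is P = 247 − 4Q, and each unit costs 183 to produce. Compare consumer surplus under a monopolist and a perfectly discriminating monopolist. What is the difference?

Consumer surplus falls by 128

A monopolist chooses Q where MR = MC. MR = 247 − 8Q; setting this equal to 183 gives Q = 8 and P = 215.
CS = ½·(247 − 215)·8 = 128.
Under first-degree price discrimination the firm charges each unit its demand price and produces up to where P = MC, i.e. Q = 16. Consumer surplus is zero; producer surplus equals total surplus.
CS = 0.
Change in consumer surplus: 0 − 128 = −128.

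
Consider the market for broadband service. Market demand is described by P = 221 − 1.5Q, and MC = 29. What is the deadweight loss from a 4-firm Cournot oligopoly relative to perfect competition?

Under competition P = MC = 29, so Q = (221 − 29)/1.5 = 128.
In a 4-firm Cournot equilibrium, symmetry and the first-order condition give q = (221 − 29)/(7.5) = 25.6. So Q = 102.4 and P = 67.4.
DWL is the triangle between Q = 102.4 and Q = 128: ½·(128 − 102.4)·(67.4 − 29) = 491.52.

DWL = 491.52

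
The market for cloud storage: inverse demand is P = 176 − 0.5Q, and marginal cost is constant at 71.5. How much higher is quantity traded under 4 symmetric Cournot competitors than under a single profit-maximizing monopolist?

The monopolist equates marginal revenue to marginal cost: 176 − Q = 71.5, so Q = 104.5. From demand, P = 123.75.
In a 4-firm Cournot equilibrium, symmetry and the first-order condition give q = (176 − 71.5)/(2.5) = 41.8. So Q = 167.2 and P = 92.4.
Change in quantity traded: 167.2 − 104.5 = 62.7.

Q rises by 62.7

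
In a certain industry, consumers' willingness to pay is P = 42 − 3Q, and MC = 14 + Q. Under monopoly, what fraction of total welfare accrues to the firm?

PS/TS = 0.7

A monopolist chooses Q where MR = MC. MR = 42 − 6Q; setting this equal to 14 + Q gives Q = 4 and P = 30.
CS = ½·(42 − 30)·4 = 24.
PS = P·Q − VC(Q) = 30·4 − (14·4 + ½·1·4²) = 56.
Share captured = PS/TS = 56/80 = 0.7.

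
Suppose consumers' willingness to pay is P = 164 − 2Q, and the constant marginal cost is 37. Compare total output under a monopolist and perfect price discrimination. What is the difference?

A monopolist chooses Q where MR = MC. MR = 164 − 4Q; setting this equal to 37 gives Q = 31.75 and P = 100.5.
Under first-degree price discrimination the firm charges each unit its demand price and produces up to where P = MC, i.e. Q = 63.5. Consumer surplus is zero; producer surplus equals total surplus.
Change in total output: 63.5 − 31.75 = 31.75.

Q rises by 31.75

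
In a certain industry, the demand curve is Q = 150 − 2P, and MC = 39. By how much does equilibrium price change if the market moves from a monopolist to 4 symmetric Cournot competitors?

P falls by 10.8

Inverting demand: P = 75 − 0.5Q.
A monopolist chooses Q where MR = MC. MR = 75 − Q; setting this equal to 39 gives Q = 36 and P = 57.
In a 4-firm Cournot equilibrium, symmetry and the first-order condition give q = (75 − 39)/(2.5) = 14.4. So Q = 57.6 and P = 46.2.
Change in equilibrium price: 46.2 − 57 = −10.8.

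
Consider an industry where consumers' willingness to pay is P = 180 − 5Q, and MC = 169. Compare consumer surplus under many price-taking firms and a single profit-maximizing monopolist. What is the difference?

Under competition P = MC = 169, so Q = (180 − 169)/5 = 2.2.
CS = ½·(180 − 169)·2.2 = 12.1.
Monopoly sets MR = MC: 180 − 10Q = 169 ⇒ Q = 1.1, P = 180 − 5·1.1 = 174.5.
CS = ½·(180 − 174.5)·1.1 = 3.025.
Change in consumer surplus: 3.025 − 12.1 = −9.075.

CS falls by 9.075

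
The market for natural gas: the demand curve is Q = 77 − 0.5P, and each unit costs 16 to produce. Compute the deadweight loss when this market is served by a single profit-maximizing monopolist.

DWL = 1190.25

Inverting demand: P = 154 − 2Q.
Perfect competition: P = MC = 16, so 154 − 2Q = 16 and Q = 69.
Monopoly sets MR = MC: 154 − 4Q = 16 ⇒ Q = 34.5, P = 154 − 2·34.5 = 85.
DWL is the triangle between Q = 34.5 and Q = 69: ½·(69 − 34.5)·(85 − 16) = 1190.25.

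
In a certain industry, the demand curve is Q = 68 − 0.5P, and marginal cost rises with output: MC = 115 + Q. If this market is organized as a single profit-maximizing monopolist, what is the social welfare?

Inverting demand: P = 136 − 2Q.
Monopoly sets MR = MC: 136 − 4Q = 115 + Q ⇒ Q = 4.2, P = 136 − 2·4.2 = 127.6.
CS = ½·(136 − 127.6)·4.2 = 17.64; PS = (127.6·4.2 − 115·4.2 − ½·1·4.2²) = 44.1; TS = 61.74.

TS = 61.74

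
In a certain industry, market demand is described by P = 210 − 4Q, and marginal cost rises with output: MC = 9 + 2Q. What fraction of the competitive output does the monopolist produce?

Monopoly sets MR = MC: 210 − 8Q = 9 + 2Q ⇒ Q = 20.1, P = 210 − 4·20.1 = 129.6.
Under competition P = MC: 210 − 4Q = 9 + 2Q ⇒ Q = 33.5, P = 76.
Ratio Q_m/Q_c = 20.1/33.5 = 0.6.

Q_m/Q_c = 0.6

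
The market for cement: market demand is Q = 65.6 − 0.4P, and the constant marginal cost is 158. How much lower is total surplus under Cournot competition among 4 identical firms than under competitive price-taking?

Inverting demand: P = 164 − 2.5Q.
Under competition P = MC = 158, so Q = (164 − 158)/2.5 = 2.4.
CS = ½·(164 − 158)·2.4 = 7.2; PS = (158 − 158)·2.4 = 0; TS = 7.2.
With 4 symmetric Cournot firms, each firm's FOC gives 164 − 12.5q = 158, so q = 0.48, Q = 4·0.48 = 1.92, and P = 159.2.
CS = ½·(164 − 159.2)·1.92 = 4.608; PS = (159.2 − 158)·1.92 = 2.304; TS = 6.912.
Change in total surplus: 6.912 − 7.2 = −0.288.

Total surplus falls by 0.288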